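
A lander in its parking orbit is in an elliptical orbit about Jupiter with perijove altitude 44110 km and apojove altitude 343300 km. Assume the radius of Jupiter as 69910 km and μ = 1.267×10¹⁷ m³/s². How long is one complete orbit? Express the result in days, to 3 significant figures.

r_p = 69910 + 44110 = 114020 km = 1.1402×10⁸ m.
r_a = 69910 + 343300 = 413210 km = 4.1321×10⁸ m.
Semi-major axis a = (r_p + r_a)/2 = (1.1402×10⁵ + 4.1321×10⁵)/2 = 2.6362×10⁵ km = 2.636×10⁸ m.
By Kepler's third law T = 2π√(a³/μ) = 2π × 1.202×10⁴ = 7.555×10⁴ s.
= 0.8744 days.

T ≈ 0.874 days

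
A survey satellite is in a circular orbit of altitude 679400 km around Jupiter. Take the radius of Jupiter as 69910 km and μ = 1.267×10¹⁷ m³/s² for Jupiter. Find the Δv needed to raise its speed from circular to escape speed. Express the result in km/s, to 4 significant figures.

Δv ≈ 5.386 km/s

r = 69910 + 679400 = 749310 km = 7.4931×10⁸ m.
Circular speed v_c = √(μ/r) = 13000 m/s.
Escape speed v_esc = √(2μ/r) = √2 × v_c = 18390 m/s.
Δv = v_esc − v_c = 5386 m/s = 5.386 km/s.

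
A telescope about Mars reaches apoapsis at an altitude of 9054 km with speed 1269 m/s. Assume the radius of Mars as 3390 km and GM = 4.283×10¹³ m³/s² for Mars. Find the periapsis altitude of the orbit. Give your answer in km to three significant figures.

periapsis altitude ≈ 410 km

r_a = 3390 + 9054 = 12444 km = 1.244×10⁷ m.
Specific energy ε = v²/2 − μ/r = -2.637×10⁶ J/kg, so a = −μ/(2ε) = 8.122×10⁶ m.
The apsides satisfy r_p + r_a = 2a, so the periapsis radius is 2a − r_a = 3.800×10⁶ m = 3800.2 km.
Periapsis altitude = 3800.2 − 3390 = 410.17 km.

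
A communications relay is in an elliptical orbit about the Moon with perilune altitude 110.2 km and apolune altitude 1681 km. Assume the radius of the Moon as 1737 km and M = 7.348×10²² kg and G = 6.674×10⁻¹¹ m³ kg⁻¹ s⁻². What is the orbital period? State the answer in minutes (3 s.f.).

T ≈ 202 minutes

μ = GM = 6.674×10⁻¹¹ × 7.348×10²² = 4.904×10¹² m³/s².
r_p = 1737 + 110.2 = 1847.2 km = 1.8472×10⁶ m.
r_a = 1737 + 1681 = 3418.0 km = 3.4180×10⁶ m.
Semi-major axis a = (r_p + r_a)/2 = (1847.2 + 3418.0)/2 = 2632.6 km = 2.633×10⁶ m.
By Kepler's third law T = 2π√(a³/μ) = 2π × 1.929×10³ = 1.212×10⁴ s.
= 202.0 minutes.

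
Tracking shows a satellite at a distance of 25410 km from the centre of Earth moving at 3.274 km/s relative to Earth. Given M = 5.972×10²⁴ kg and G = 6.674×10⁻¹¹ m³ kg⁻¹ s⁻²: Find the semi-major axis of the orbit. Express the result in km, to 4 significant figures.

μ = GM = 6.674×10⁻¹¹ × 5.972×10²⁴ = 3.986×10¹⁴ m³/s².
r = 2.541×10⁷ m.
Specific orbital energy ε = v²/2 − μ/r = (3274)²/2 − 3.986×10¹⁴/2.541×10⁷ = -1.033×10⁷ J/kg.
Since ε = −μ/(2a), a = −μ/(2ε) = 1.930×10⁷ m = 19299 km.

a ≈ 19300 km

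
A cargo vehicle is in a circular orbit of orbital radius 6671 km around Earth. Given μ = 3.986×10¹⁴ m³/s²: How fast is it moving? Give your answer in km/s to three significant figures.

v ≈ 7.73 km/s

r = 6671 km = 6.671×10⁶ m.
For a circular orbit v = √(μ/r) = √(3.986×10¹⁴ / 6.671×10⁶) = √(5.975×10⁷) = 7730 m/s.
That is 7.730 km/s.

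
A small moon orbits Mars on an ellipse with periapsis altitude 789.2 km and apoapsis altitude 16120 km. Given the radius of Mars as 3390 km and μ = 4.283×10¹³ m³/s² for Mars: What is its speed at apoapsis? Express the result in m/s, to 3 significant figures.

v ≈ 880 m/s

r_p = 3390 + 789.2 = 4179.2 km = 4.1792×10⁶ m.
r_a = 3390 + 16120 = 19510 km = 1.9510×10⁷ m.
Semi-major axis a = (r_p + r_a)/2 = 11845 km = 1.184×10⁷ m.
Vis-viva: v² = μ(2/r − 1/a) = 4.283×10¹³ × (1.025×10⁻⁷ − 8.443×10⁻⁸) = 7.746×10⁵ m²/s².
v = 880.1 m/s.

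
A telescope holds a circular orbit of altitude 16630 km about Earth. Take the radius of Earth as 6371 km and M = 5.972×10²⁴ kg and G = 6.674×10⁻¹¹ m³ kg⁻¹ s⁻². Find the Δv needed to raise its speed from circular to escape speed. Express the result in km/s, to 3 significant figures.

Δv ≈ 1.72 km/s

μ = GM = 6.674×10⁻¹¹ × 5.972×10²⁴ = 3.986×10¹⁴ m³/s².
r = 6371 + 16630 = 23001 km = 2.3001×10⁷ m.
Circular speed v_c = √(μ/r) = 4163 m/s.
Escape speed v_esc = √(2μ/r) = √2 × v_c = 5887 m/s.
Δv = v_esc − v_c = 1724 m/s = 1.724 km/s.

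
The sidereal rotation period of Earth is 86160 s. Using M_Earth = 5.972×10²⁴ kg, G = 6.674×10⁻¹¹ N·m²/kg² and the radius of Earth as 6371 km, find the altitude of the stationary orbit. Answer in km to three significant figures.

h_sync ≈ 35800 km

μ = GM = 6.674×10⁻¹¹ × 5.972×10²⁴ = 3.986×10¹⁴ m³/s².
A synchronous orbit has period T, so by Kepler's third law a = (μT²/4π²)^(1/3).
μT²/4π² = 3.986×10¹⁴ × (8.616×10⁴)² / 39.48 = 7.495×10²² m³.
a = 4.216×10⁷ m = 42162 km.
Altitude h = a − R = 42162 − 6371 = 35791 km.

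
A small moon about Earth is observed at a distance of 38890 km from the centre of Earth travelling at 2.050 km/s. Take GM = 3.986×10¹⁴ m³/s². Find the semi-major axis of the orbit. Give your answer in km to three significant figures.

a ≈ 24500 km

r = 3.889×10⁷ m.
Vis-viva rearranged: 1/a = 2/r − v²/μ = 5.143×10⁻⁸ − 1.054×10⁻⁸ = 4.088×10⁻⁸ m⁻¹.
a = 2.446×10⁷ m = 24459 km.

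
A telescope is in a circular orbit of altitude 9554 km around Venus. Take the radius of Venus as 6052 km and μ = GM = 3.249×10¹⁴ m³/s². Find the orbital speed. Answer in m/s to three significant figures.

v ≈ 4560 m/s

r = 6052 + 9554 = 15606 km = 1.5606×10⁷ m.
For a circular orbit v = √(μ/r) = √(3.249×10¹⁴ / 1.561×10⁷) = √(2.082×10⁷) = 4563 m/s.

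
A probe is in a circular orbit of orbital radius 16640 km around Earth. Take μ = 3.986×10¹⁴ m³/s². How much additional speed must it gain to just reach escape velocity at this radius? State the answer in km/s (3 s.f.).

Δv ≈ 2.03 km/s

r = 16640 km = 1.664×10⁷ m.
Circular speed v_c = √(μ/r) = 4894 m/s.
Escape speed v_esc = √(2μ/r) = √2 × v_c = 6922 m/s.
Δv = v_esc − v_c = 2027 m/s = 2.027 km/s.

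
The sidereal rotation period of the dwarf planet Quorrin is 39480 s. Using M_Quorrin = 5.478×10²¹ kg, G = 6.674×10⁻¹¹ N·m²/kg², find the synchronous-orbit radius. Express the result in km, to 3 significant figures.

μ = GM = 6.674×10⁻¹¹ × 5.478×10²¹ = 3.656×10¹¹ m³/s².
A synchronous orbit has period T, so by Kepler's third law a = (μT²/4π²)^(1/3).
μT²/4π² = 3.656×10¹¹ × (3.948×10⁴)² / 39.48 = 1.443×10¹⁹ m³.
a = 2.435×10⁶ m = 2434.8 km.

r_sync ≈ 2430 km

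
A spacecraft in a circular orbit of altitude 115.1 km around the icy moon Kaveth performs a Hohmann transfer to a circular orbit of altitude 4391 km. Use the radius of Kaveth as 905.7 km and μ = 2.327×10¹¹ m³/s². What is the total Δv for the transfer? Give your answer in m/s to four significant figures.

r₁ = 905.7 + 115.1 = 1020.8 km = 1.0208×10⁶ m.
r₂ = 905.7 + 4391 = 5296.7 km = 5.2967×10⁶ m.
Transfer ellipse a_t = (r₁ + r₂)/2 = 3.159×10⁶ m.
At r₁: circular v_c1 = √(μ/r₁) = 477.4 m/s; transfer-periapsis v_p = √[μ(2/r₁ − 1/a_t)] = 618.3 m/s.
Δv₁ = v_p − v_c1 = 140.8 m/s.
At r₂: circular v_c2 = √(μ/r₂) = 209.6 m/s; transfer-apoapsis v_a = √[μ(2/r₂ − 1/a_t)] = 119.2 m/s.
Δv₂ = v_c2 − v_a = 90.45 m/s.
Total Δv = Δv₁ + Δv₂ = 231.3 m/s.

Δv_total ≈ 231.3 m/s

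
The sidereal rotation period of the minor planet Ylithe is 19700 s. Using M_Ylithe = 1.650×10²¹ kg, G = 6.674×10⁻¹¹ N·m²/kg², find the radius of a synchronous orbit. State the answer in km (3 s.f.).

r_sync ≈ 1030 km

μ = GM = 6.674×10⁻¹¹ × 1.650×10²¹ = 1.101×10¹¹ m³/s².
A synchronous orbit has period T, so by Kepler's third law a = (μT²/4π²)^(1/3).
μT²/4π² = 1.101×10¹¹ × (1.970×10⁴)² / 39.48 = 1.083×10¹⁸ m³.
a = 1.027×10⁶ m = 1026.8 km.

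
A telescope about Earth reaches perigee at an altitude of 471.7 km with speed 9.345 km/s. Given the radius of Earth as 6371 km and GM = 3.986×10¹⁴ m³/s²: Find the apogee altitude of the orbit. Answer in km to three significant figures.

apogee altitude ≈ 14100 km

r_p = 6371 + 471.7 = 6842.7 km = 6.843×10⁶ m.
Specific energy ε = v²/2 − μ/r = -1.459×10⁷ J/kg, so a = −μ/(2ε) = 1.366×10⁷ m.
The apsides satisfy r_p + r_a = 2a, so the apogee radius is 2a − r_p = 2.048×10⁷ m = 20482 km.
Apogee altitude = 20482 − 6371 = 14111 km.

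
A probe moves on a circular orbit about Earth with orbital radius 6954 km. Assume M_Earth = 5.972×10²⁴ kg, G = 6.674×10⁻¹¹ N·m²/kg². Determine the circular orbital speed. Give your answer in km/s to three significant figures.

μ = GM = 6.674×10⁻¹¹ × 5.972×10²⁴ = 3.986×10¹⁴ m³/s².
r = 6954 km = 6.954×10⁶ m.
For a circular orbit v = √(μ/r) = √(3.986×10¹⁴ / 6.954×10⁶) = √(5.732×10⁷) = 7571 m/s.
That is 7.571 km/s.

v ≈ 7.57 km/s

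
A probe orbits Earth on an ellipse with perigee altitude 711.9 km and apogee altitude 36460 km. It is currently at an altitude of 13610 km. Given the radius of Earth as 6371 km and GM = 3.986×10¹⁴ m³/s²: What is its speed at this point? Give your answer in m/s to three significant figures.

r_p = 6371 + 711.9 = 7082.9 km = 7.0829×10⁶ m.
r_a = 6371 + 36460 = 42831 km = 4.2831×10⁷ m.
r = 6371 + 13610 = 19981 km = 1.998×10⁷ m.
Semi-major axis a = (r_p + r_a)/2 = 24957 km = 2.496×10⁷ m.
Vis-viva: v² = μ(2/r − 1/a) = 3.986×10¹⁴ × (1.001×10⁻⁷ − 4.007×10⁻⁸) = 2.393×10⁷ m²/s².
v = 4891 m/s.

v ≈ 4890 m/s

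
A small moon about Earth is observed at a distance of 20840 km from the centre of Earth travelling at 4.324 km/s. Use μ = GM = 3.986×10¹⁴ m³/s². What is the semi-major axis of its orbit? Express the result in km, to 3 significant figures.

a ≈ 20400 km

r = 2.084×10⁷ m.
Vis-viva rearranged: 1/a = 2/r − v²/μ = 9.597×10⁻⁸ − 4.691×10⁻⁸ = 4.906×10⁻⁸ m⁻¹.
a = 2.038×10⁷ m = 20382 km.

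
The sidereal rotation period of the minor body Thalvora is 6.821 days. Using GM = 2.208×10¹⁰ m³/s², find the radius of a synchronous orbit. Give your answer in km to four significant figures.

r_sync ≈ 5791 km

T = 6.821 days = 5.893×10⁵ s.
A synchronous orbit has period T, so by Kepler's third law a = (μT²/4π²)^(1/3).
μT²/4π² = 2.208×10¹⁰ × (5.893×10⁵)² / 39.48 = 1.943×10²⁰ m³.
a = 5.791×10⁶ m = 5791.5 km.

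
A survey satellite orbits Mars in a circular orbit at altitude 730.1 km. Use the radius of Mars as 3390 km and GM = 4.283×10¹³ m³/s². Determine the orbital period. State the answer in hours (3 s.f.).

T ≈ 2.23 hours

r = 3390 + 730.1 = 4120.1 km = 4.1201×10⁶ m.
Kepler's third law: T = 2π√(r³/μ) = 2π√((4.120×10⁶)³ / 4.283×10¹³).
r³/μ = 1.633×10⁶ s², so T = 2π × 1.278×10³ = 8.029×10³ s.
Converting: 8.029×10³ s ÷ 3600 = 2.230 hours.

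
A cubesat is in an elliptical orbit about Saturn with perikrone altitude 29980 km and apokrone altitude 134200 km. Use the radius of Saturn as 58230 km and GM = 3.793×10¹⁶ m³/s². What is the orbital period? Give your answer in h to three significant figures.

T ≈ 14.9 h

r_p = 58230 + 29980 = 88210 km = 8.8210×10⁷ m.
r_a = 58230 + 134200 = 192430 km = 1.9243×10⁸ m.
Semi-major axis a = (r_p + r_a)/2 = (88210 + 1.9243×10⁵)/2 = 1.4032×10⁵ km = 1.403×10⁸ m.
By Kepler's third law T = 2π√(a³/μ) = 2π × 8.535×10³ = 5.363×10⁴ s.
= 14.90 h.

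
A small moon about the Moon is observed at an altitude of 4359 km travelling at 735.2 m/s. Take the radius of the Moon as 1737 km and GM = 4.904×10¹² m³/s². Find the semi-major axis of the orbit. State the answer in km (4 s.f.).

a ≈ 4590 km

r = 1737 + 4359 = 6096.0 km = 6.096×10⁶ m.
Specific orbital energy ε = v²/2 − μ/r = (735.2)²/2 − 4.904×10¹²/6.096×10⁶ = -5.342×10⁵ J/kg.
Since ε = −μ/(2a), a = −μ/(2ε) = 4.590×10⁶ m = 4590.0 km.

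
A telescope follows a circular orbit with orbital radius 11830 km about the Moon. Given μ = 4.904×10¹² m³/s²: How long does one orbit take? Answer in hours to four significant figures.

T ≈ 32.07 hours

r = 11830 km = 1.183×10⁷ m.
Kepler's third law: T = 2π√(r³/μ) = 2π√((1.183×10⁷)³ / 4.904×10¹²).
r³/μ = 3.376×10⁸ s², so T = 2π × 1.837×10⁴ = 1.154×10⁵ s.
Converting: 1.154×10⁵ s ÷ 3600 = 32.07 hours.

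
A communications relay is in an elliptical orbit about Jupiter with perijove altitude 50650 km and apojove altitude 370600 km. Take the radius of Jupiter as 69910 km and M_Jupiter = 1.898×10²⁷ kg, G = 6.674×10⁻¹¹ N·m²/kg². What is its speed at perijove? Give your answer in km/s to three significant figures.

v ≈ 40.6 km/s

μ = GM = 6.674×10⁻¹¹ × 1.898×10²⁷ = 1.267×10¹⁷ m³/s².
r_p = 69910 + 50650 = 120560 km = 1.2056×10⁸ m.
r_a = 69910 + 370600 = 440510 km = 4.4051×10⁸ m.
Semi-major axis a = (r_p + r_a)/2 = 2.8054×10⁵ km = 2.805×10⁸ m.
Vis-viva: v² = μ(2/r − 1/a) = 1.267×10¹⁷ × (1.659×10⁻⁸ − 3.565×10⁻⁹) = 1.650×10⁹ m²/s².
v = 40620 m/s = 40.62 km/s.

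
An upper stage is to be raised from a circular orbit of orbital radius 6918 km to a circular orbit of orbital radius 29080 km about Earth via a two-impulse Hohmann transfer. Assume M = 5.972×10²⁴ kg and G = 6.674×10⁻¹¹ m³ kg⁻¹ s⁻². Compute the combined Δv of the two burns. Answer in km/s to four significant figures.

μ = GM = 6.674×10⁻¹¹ × 5.972×10²⁴ = 3.986×10¹⁴ m³/s².
r₁ = 6918 km = 6.918×10⁶ m.
r₂ = 29080 km = 2.908×10⁷ m.
Transfer ellipse a_t = (r₁ + r₂)/2 = 1.800×10⁷ m.
At r₁: circular v_c1 = √(μ/r₁) = 7590 m/s; transfer-perigee v_p = √[μ(2/r₁ − 1/a_t)] = 9648 m/s.
Δv₁ = v_p − v_c1 = 2058 m/s.
At r₂: circular v_c2 = √(μ/r₂) = 3702 m/s; transfer-apogee v_a = √[μ(2/r₂ − 1/a_t)] = 2295 m/s.
Δv₂ = v_c2 − v_a = 1407 m/s.
Total Δv = Δv₁ + Δv₂ = 3465 m/s = 3.465 km/s.

Δv_total ≈ 3.465 km/s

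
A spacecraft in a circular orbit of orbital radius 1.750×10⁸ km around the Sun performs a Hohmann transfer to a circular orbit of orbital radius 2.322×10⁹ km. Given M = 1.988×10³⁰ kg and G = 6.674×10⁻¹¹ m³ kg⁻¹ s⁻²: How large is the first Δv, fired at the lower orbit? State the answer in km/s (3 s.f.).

μ = GM = 6.674×10⁻¹¹ × 1.988×10³⁰ = 1.327×10²⁰ m³/s².
r₁ = 1.750×10⁸ km = 1.750×10¹¹ m.
r₂ = 2.322×10⁹ km = 2.322×10¹² m.
Transfer ellipse a_t = (r₁ + r₂)/2 = 1.248×10¹² m.
At r₁: circular v_c1 = √(μ/r₁) = 27530 m/s; transfer-perihelion v_p = √[μ(2/r₁ − 1/a_t)] = 37550 m/s.
Δv₁ = v_p − v_c1 = 10020 m/s.
= 10.02 km/s.

Δv ≈ 10.0 km/s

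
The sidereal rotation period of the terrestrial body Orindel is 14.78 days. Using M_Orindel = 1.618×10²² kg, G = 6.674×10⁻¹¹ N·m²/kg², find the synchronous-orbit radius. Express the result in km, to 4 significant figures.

r_sync ≈ 35460 km

μ = GM = 6.674×10⁻¹¹ × 1.618×10²² = 1.080×10¹² m³/s².
T = 14.78 days = 1.277×10⁶ s.
A synchronous orbit has period T, so by Kepler's third law a = (μT²/4π²)^(1/3).
μT²/4π² = 1.080×10¹² × (1.277×10⁶)² / 39.48 = 4.460×10²² m³.
a = 3.546×10⁷ m = 35464 km.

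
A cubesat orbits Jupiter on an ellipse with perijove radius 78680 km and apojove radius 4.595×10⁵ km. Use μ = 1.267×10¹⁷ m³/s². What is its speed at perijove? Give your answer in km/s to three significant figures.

v ≈ 52.4 km/s

Semi-major axis a = (r_p + r_a)/2 = 2.6909×10⁵ km = 2.691×10⁸ m.
Vis-viva: v² = μ(2/r − 1/a) = 1.267×10¹⁷ × (2.542×10⁻⁸ − 3.716×10⁻⁹) = 2.750×10⁹ m²/s².
v = 52440 m/s = 52.44 km/s.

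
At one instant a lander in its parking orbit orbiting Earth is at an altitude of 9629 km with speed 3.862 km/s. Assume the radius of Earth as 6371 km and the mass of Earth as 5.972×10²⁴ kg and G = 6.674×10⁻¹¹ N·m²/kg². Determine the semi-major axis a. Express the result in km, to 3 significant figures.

a ≈ 11400 km

μ = GM = 6.674×10⁻¹¹ × 5.972×10²⁴ = 3.986×10¹⁴ m³/s².
r = 6371 + 9629 = 16000 km = 1.600×10⁷ m.
Specific orbital energy ε = v²/2 − μ/r = (3862)²/2 − 3.986×10¹⁴/1.600×10⁷ = -1.745×10⁷ J/kg.
Since ε = −μ/(2a), a = −μ/(2ε) = 1.142×10⁷ m = 11418 km.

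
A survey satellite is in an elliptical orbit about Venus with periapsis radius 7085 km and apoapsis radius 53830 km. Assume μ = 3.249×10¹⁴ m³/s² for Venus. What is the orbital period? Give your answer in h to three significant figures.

T ≈ 16.3 h

Semi-major axis a = (r_p + r_a)/2 = (7085.0 + 53830)/2 = 30458 km = 3.046×10⁷ m.
By Kepler's third law T = 2π√(a³/μ) = 2π × 9.325×10³ = 5.859×10⁴ s.
= 16.28 h.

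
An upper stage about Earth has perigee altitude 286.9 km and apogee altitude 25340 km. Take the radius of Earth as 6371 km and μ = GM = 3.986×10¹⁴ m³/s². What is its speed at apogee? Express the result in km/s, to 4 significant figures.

v ≈ 2.089 km/s

r_p = 6371 + 286.9 = 6657.9 km = 6.6579×10⁶ m.
r_a = 6371 + 25340 = 31711 km = 3.1711×10⁷ m.
Semi-major axis a = (r_p + r_a)/2 = 19184 km = 1.918×10⁷ m.
Vis-viva: v² = μ(2/r − 1/a) = 3.986×10¹⁴ × (6.307×10⁻⁸ − 5.213×10⁻⁸) = 4.362×10⁶ m²/s².
v = 2089 m/s = 2.089 km/s.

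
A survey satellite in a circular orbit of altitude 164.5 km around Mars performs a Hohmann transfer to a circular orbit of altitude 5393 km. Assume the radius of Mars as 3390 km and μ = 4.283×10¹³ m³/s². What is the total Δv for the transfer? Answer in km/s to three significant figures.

Δv_total ≈ 1.20 km/s

r₁ = 3390 + 164.5 = 3554.5 km = 3.5545×10⁶ m.
r₂ = 3390 + 5393 = 8783.0 km = 8.7830×10⁶ m.
Transfer ellipse a_t = (r₁ + r₂)/2 = 6.169×10⁶ m.
At r₁: circular v_c1 = √(μ/r₁) = 3471 m/s; transfer-periapsis v_p = √[μ(2/r₁ − 1/a_t)] = 4142 m/s.
Δv₁ = v_p − v_c1 = 670.7 m/s.
At r₂: circular v_c2 = √(μ/r₂) = 2208 m/s; transfer-apoapsis v_a = √[μ(2/r₂ − 1/a_t)] = 1676 m/s.
Δv₂ = v_c2 − v_a = 532.0 m/s.
Total Δv = Δv₁ + Δv₂ = 1203 m/s = 1.203 km/s.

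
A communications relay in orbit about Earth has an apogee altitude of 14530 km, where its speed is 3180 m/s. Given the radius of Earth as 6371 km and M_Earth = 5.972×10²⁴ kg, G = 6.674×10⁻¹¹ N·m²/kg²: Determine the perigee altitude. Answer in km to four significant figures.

perigee altitude ≈ 1170 km

μ = GM = 6.674×10⁻¹¹ × 5.972×10²⁴ = 3.986×10¹⁴ m³/s².
r_a = 6371 + 14530 = 20901 km = 2.090×10⁷ m.
Specific energy ε = v²/2 − μ/r = -1.401×10⁷ J/kg, so a = −μ/(2ε) = 1.422×10⁷ m.
The apsides satisfy r_p + r_a = 2a, so the perigee radius is 2a − r_a = 7.541×10⁶ m = 7541.4 km.
Perigee altitude = 7541.4 − 6371 = 1170.4 km.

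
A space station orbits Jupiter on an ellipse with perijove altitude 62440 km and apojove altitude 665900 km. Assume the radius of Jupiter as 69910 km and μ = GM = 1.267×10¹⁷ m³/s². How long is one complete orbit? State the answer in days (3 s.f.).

T ≈ 1.85 days

r_p = 69910 + 62440 = 132350 km = 1.3235×10⁸ m.
r_a = 69910 + 665900 = 735810 km = 7.3581×10⁸ m.
Semi-major axis a = (r_p + r_a)/2 = (1.3235×10⁵ + 7.3581×10⁵)/2 = 4.3408×10⁵ km = 4.341×10⁸ m.
By Kepler's third law T = 2π√(a³/μ) = 2π × 2.541×10⁴ = 1.596×10⁵ s.
= 1.848 days.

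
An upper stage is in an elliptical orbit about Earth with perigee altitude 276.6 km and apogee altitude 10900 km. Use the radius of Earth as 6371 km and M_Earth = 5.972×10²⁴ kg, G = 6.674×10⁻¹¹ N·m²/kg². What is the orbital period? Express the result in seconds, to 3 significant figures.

T ≈ 13000 seconds

μ = GM = 6.674×10⁻¹¹ × 5.972×10²⁴ = 3.986×10¹⁴ m³/s².
r_p = 6371 + 276.6 = 6647.6 km = 6.6476×10⁶ m.
r_a = 6371 + 10900 = 17271 km = 1.7271×10⁷ m.
Semi-major axis a = (r_p + r_a)/2 = (6647.6 + 17271)/2 = 11959 km = 1.196×10⁷ m.
By Kepler's third law T = 2π√(a³/μ) = 2π × 2.072×10³ = 1.302×10⁴ s.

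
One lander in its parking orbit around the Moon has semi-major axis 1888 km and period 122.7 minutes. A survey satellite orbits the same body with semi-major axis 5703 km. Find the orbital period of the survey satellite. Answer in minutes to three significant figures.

T₂ ≈ 644 minutes

Kepler's third law: T² ∝ a³, so T₂ = T₁ (a₂/a₁)^(3/2).
a₂/a₁ = 3.021, (a₂/a₁)^(3/2) = 5.250.
T₂ = 122.7 × 5.250 = 644.2 minutes.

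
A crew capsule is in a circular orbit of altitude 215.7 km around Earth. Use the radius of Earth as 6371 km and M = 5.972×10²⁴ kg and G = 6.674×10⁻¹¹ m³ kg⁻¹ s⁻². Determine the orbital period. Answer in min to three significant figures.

μ = GM = 6.674×10⁻¹¹ × 5.972×10²⁴ = 3.986×10¹⁴ m³/s².
r = 6371 + 215.7 = 6586.7 km = 6.5867×10⁶ m.
Kepler's third law: T = 2π√(r³/μ) = 2π√((6.587×10⁶)³ / 3.986×10¹⁴).
r³/μ = 7.170×10⁵ s², so T = 2π × 8.467×10² = 5.320×10³ s.
Converting: 5.320×10³ s ÷ 60.00 = 88.67 min.

T ≈ 88.7 min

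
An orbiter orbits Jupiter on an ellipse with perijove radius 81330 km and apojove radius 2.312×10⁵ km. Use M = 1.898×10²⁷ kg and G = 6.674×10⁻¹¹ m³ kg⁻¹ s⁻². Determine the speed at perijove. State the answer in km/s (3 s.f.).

μ = GM = 6.674×10⁻¹¹ × 1.898×10²⁷ = 1.267×10¹⁷ m³/s².
Semi-major axis a = (r_p + r_a)/2 = 1.5626×10⁵ km = 1.563×10⁸ m.
Vis-viva: v² = μ(2/r − 1/a) = 1.267×10¹⁷ × (2.459×10⁻⁸ − 6.399×10⁻⁹) = 2.304×10⁹ m²/s².
v = 48000 m/s = 48.00 km/s.

v ≈ 48.0 km/s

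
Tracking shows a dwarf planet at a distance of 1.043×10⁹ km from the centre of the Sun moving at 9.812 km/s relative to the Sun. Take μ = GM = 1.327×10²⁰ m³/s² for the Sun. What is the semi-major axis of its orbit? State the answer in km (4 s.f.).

r = 1.043×10¹² m.
Vis-viva rearranged: 1/a = 2/r − v²/μ = 1.918×10⁻¹² − 7.255×10⁻¹³ = 1.192×10⁻¹² m⁻¹.
a = 8.389×10¹¹ m = 8.3890×10⁸ km.

a ≈ 8.389×10⁸ km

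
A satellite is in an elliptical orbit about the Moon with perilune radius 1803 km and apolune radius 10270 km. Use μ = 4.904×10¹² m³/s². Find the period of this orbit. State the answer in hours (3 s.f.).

Semi-major axis a = (r_p + r_a)/2 = (1803.0 + 10270)/2 = 6036.5 km = 6.036×10⁶ m.
By Kepler's third law T = 2π√(a³/μ) = 2π × 6.697×10³ = 4.208×10⁴ s.
= 11.69 hours.

T ≈ 11.7 hours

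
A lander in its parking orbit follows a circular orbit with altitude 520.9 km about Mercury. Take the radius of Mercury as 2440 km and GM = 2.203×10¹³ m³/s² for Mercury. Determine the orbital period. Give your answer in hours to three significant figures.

T ≈ 1.89 hours

r = 2440 + 520.9 = 2960.9 km = 2.9609×10⁶ m.
Kepler's third law: T = 2π√(r³/μ) = 2π√((2.961×10⁶)³ / 2.203×10¹³).
r³/μ = 1.178×10⁶ s², so T = 2π × 1.085×10³ = 6.820×10³ s.
Converting: 6.820×10³ s ÷ 3600 = 1.895 hours.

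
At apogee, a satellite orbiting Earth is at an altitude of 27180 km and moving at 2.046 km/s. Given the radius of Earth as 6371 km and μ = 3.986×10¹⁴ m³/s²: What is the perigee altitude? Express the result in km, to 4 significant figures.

perigee altitude ≈ 804.0 km

r_a = 6371 + 27180 = 33551 km = 3.355×10⁷ m.
Specific energy ε = v²/2 − μ/r = -9.787×10⁶ J/kg, so a = −μ/(2ε) = 2.036×10⁷ m.
The apsides satisfy r_p + r_a = 2a, so the perigee radius is 2a − r_a = 7.175×10⁶ m = 7175.0 km.
Perigee altitude = 7175.0 − 6371 = 803.99 km.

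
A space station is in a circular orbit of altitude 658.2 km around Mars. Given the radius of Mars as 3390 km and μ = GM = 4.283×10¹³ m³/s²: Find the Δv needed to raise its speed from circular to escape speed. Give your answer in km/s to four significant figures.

Δv ≈ 1.347 km/s

r = 3390 + 658.2 = 4048.2 km = 4.0482×10⁶ m.
Circular speed v_c = √(μ/r) = 3253 m/s.
Escape speed v_esc = √(2μ/r) = √2 × v_c = 4600 m/s.
Δv = v_esc − v_c = 1347 m/s = 1.347 km/s.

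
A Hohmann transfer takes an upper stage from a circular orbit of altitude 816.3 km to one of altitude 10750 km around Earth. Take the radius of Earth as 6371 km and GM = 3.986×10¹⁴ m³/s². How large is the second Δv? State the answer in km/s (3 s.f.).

Δv ≈ 1.11 km/s

r₁ = 6371 + 816.3 = 7187.3 km = 7.1873×10⁶ m.
r₂ = 6371 + 10750 = 17121 km = 1.7121×10⁷ m.
Transfer ellipse a_t = (r₁ + r₂)/2 = 1.215×10⁷ m.
At r₁: circular v_c1 = √(μ/r₁) = 7447 m/s; transfer-perigee v_p = √[μ(2/r₁ − 1/a_t)] = 8839 m/s.
At r₂: circular v_c2 = √(μ/r₂) = 4825 m/s; transfer-apogee v_a = √[μ(2/r₂ − 1/a_t)] = 3710 m/s.
Δv₂ = v_c2 − v_a = 1115 m/s.
= 1.115 km/s.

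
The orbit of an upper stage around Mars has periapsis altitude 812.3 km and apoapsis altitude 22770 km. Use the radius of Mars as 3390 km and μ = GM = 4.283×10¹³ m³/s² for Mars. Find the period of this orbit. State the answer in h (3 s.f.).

r_p = 3390 + 812.3 = 4202.3 km = 4.2023×10⁶ m.
r_a = 3390 + 22770 = 26160 km = 2.6160×10⁷ m.
Semi-major axis a = (r_p + r_a)/2 = (4202.3 + 26160)/2 = 15181 km = 1.518×10⁷ m.
By Kepler's third law T = 2π√(a³/μ) = 2π × 9.038×10³ = 5.679×10⁴ s.
= 15.77 h.

T ≈ 15.8 h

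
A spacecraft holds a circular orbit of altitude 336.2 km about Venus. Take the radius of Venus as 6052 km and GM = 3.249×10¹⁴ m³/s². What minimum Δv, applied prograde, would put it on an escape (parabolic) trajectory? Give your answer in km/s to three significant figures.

r = 6052 + 336.2 = 6388.2 km = 6.3882×10⁶ m.
Circular speed v_c = √(μ/r) = 7132 m/s.
Escape speed v_esc = √(2μ/r) = √2 × v_c = 10090 m/s.
Δv = v_esc − v_c = 2954 m/s = 2.954 km/s.

Δv ≈ 2.95 km/s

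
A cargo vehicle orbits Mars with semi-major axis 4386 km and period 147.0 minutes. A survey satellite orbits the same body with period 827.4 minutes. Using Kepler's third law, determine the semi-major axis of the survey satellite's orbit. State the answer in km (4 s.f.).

Kepler's third law: a³ ∝ T², so a₂ = a₁ (T₂/T₁)^(2/3).
T₂/T₁ = 5.629, (T₂/T₁)^(2/3) = 3.164.
a₂ = 4386 × 3.164 = 13880 km.

a₂ ≈ 13880 km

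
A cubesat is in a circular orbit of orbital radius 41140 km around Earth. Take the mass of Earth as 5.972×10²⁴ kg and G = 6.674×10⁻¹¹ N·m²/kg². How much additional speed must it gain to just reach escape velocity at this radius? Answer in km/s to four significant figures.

Δv ≈ 1.289 km/s

μ = GM = 6.674×10⁻¹¹ × 5.972×10²⁴ = 3.986×10¹⁴ m³/s².
r = 41140 km = 4.114×10⁷ m.
Circular speed v_c = √(μ/r) = 3113 m/s.
Escape speed v_esc = √(2μ/r) = √2 × v_c = 4402 m/s.
Δv = v_esc − v_c = 1289 m/s = 1.289 km/s.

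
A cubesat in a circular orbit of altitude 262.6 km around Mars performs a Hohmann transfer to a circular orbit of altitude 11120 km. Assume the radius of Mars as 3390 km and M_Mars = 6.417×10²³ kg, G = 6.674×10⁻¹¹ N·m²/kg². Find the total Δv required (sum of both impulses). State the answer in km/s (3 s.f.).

μ = GM = 6.674×10⁻¹¹ × 6.417×10²³ = 4.283×10¹³ m³/s².
r₁ = 3390 + 262.6 = 3652.6 km = 3.6526×10⁶ m.
r₂ = 3390 + 11120 = 14510 km = 1.4510×10⁷ m.
Transfer ellipse a_t = (r₁ + r₂)/2 = 9.081×10⁶ m.
At r₁: circular v_c1 = √(μ/r₁) = 3424 m/s; transfer-periapsis v_p = √[μ(2/r₁ − 1/a_t)] = 4328 m/s.
Δv₁ = v_p − v_c1 = 904.1 m/s.
At r₂: circular v_c2 = √(μ/r₂) = 1718 m/s; transfer-apoapsis v_a = √[μ(2/r₂ − 1/a_t)] = 1090 m/s.
Δv₂ = v_c2 − v_a = 628.4 m/s.
Total Δv = Δv₁ + Δv₂ = 1533 m/s = 1.533 km/s.

Δv_total ≈ 1.53 km/s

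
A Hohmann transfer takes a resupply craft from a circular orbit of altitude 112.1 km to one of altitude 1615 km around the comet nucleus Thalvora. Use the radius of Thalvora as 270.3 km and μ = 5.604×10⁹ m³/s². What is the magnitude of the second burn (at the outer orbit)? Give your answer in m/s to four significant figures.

r₁ = 270.3 + 112.1 = 382.40 km = 3.8240×10⁵ m.
r₂ = 270.3 + 1615 = 1885.3 km = 1.8853×10⁶ m.
Transfer ellipse a_t = (r₁ + r₂)/2 = 1.134×10⁶ m.
At r₁: circular v_c1 = √(μ/r₁) = 121.1 m/s; transfer-periapsis v_p = √[μ(2/r₁ − 1/a_t)] = 156.1 m/s.
At r₂: circular v_c2 = √(μ/r₂) = 54.52 m/s; transfer-apoapsis v_a = √[μ(2/r₂ − 1/a_t)] = 31.66 m/s.
Δv₂ = v_c2 − v_a = 22.86 m/s.

Δv ≈ 22.86 m/s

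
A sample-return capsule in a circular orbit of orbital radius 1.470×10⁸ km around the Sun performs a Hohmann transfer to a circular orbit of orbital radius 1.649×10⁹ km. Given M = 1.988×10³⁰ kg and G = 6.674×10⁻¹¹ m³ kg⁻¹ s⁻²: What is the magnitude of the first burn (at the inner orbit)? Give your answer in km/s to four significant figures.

μ = GM = 6.674×10⁻¹¹ × 1.988×10³⁰ = 1.327×10²⁰ m³/s².
r₁ = 1.470×10⁸ km = 1.470×10¹¹ m.
r₂ = 1.649×10⁹ km = 1.649×10¹² m.
Transfer ellipse a_t = (r₁ + r₂)/2 = 8.980×10¹¹ m.
At r₁: circular v_c1 = √(μ/r₁) = 30040 m/s; transfer-perihelion v_p = √[μ(2/r₁ − 1/a_t)] = 40710 m/s.
Δv₁ = v_p − v_c1 = 10670 m/s.
= 10.67 km/s.

Δv ≈ 10.67 km/s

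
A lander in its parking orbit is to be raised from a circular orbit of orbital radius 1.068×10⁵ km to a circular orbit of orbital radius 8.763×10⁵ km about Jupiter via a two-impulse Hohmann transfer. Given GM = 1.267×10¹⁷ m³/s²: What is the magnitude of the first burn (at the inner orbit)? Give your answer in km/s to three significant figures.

r₁ = 1.068×10⁵ km = 1.068×10⁸ m.
r₂ = 8.763×10⁵ km = 8.763×10⁸ m.
Transfer ellipse a_t = (r₁ + r₂)/2 = 4.916×10⁸ m.
At r₁: circular v_c1 = √(μ/r₁) = 34440 m/s; transfer-perijove v_p = √[μ(2/r₁ − 1/a_t)] = 45990 m/s.
Δv₁ = v_p − v_c1 = 11540 m/s.
= 11.54 km/s.

Δv ≈ 11.5 km/s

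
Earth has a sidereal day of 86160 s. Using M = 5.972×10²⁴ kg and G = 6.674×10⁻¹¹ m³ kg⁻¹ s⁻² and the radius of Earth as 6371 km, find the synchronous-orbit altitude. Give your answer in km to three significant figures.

μ = GM = 6.674×10⁻¹¹ × 5.972×10²⁴ = 3.986×10¹⁴ m³/s².
A synchronous orbit has period T, so by Kepler's third law a = (μT²/4π²)^(1/3).
μT²/4π² = 3.986×10¹⁴ × (8.616×10⁴)² / 39.48 = 7.495×10²² m³.
a = 4.216×10⁷ m = 42162 km.
Altitude h = a − R = 42162 − 6371 = 35791 km.

h_sync ≈ 35800 km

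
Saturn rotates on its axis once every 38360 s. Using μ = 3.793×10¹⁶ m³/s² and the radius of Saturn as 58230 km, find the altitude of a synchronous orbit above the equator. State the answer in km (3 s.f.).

h_sync ≈ 54000 km

A synchronous orbit has period T, so by Kepler's third law a = (μT²/4π²)^(1/3).
μT²/4π² = 3.793×10¹⁶ × (3.836×10⁴)² / 39.48 = 1.414×10²⁴ m³.
a = 1.122×10⁸ m = 1.1223×10⁵ km.
Altitude h = a − R = 1.1223×10⁵ − 58230 = 54005 km.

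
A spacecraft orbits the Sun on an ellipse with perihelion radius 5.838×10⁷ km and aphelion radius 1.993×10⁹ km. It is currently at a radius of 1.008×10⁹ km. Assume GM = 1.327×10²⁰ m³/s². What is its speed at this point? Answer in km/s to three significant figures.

v ≈ 11.6 km/s

Semi-major axis a = (r_p + r_a)/2 = 1.0257×10⁹ km = 1.026×10¹² m.
Vis-viva: v² = μ(2/r − 1/a) = 1.327×10²⁰ × (1.984×10⁻¹² − 9.750×10⁻¹³) = 1.339×10⁸ m²/s².
v = 11570 m/s = 11.57 km/s.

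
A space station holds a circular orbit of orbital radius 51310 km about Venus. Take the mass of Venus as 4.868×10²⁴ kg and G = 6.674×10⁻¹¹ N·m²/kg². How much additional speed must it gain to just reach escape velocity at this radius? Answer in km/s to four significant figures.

Δv ≈ 1.042 km/s

μ = GM = 6.674×10⁻¹¹ × 4.868×10²⁴ = 3.249×10¹⁴ m³/s².
r = 51310 km = 5.131×10⁷ m.
Circular speed v_c = √(μ/r) = 2516 m/s.
Escape speed v_esc = √(2μ/r) = √2 × v_c = 3559 m/s.
Δv = v_esc − v_c = 1042 m/s = 1.042 km/s.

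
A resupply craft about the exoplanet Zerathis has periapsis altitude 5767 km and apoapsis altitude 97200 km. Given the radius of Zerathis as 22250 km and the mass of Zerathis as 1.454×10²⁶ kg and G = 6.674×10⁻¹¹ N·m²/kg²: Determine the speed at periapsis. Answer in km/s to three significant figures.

v ≈ 23.7 km/s

μ = GM = 6.674×10⁻¹¹ × 1.454×10²⁶ = 9.704×10¹⁵ m³/s².
r_p = 22250 + 5767 = 28017 km = 2.8017×10⁷ m.
r_a = 22250 + 97200 = 119450 km = 1.1945×10⁸ m.
Semi-major axis a = (r_p + r_a)/2 = 73734 km = 7.373×10⁷ m.
Vis-viva: v² = μ(2/r − 1/a) = 9.704×10¹⁵ × (7.139×10⁻⁸ − 1.356×10⁻⁸) = 5.611×10⁸ m²/s².
v = 23690 m/s = 23.69 km/s.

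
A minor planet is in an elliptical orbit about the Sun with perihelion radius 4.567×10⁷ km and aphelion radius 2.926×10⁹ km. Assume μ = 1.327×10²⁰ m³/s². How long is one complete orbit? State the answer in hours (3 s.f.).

T ≈ 274000 hours

Semi-major axis a = (r_p + r_a)/2 = (4.5670×10⁷ + 2.9260×10⁹)/2 = 1.4858×10⁹ km = 1.486×10¹² m.
By Kepler's third law T = 2π√(a³/μ) = 2π × 1.572×10⁸ = 9.879×10⁸ s.
= 2.744×10⁵ hours.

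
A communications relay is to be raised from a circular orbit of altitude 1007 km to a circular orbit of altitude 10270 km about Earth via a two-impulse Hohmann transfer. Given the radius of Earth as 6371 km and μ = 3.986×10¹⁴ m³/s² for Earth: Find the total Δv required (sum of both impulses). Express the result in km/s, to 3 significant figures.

r₁ = 6371 + 1007 = 7378.0 km = 7.3780×10⁶ m.
r₂ = 6371 + 10270 = 16641 km = 1.6641×10⁷ m.
Transfer ellipse a_t = (r₁ + r₂)/2 = 1.201×10⁷ m.
At r₁: circular v_c1 = √(μ/r₁) = 7350 m/s; transfer-perigee v_p = √[μ(2/r₁ − 1/a_t)] = 8652 m/s.
Δv₁ = v_p − v_c1 = 1302 m/s.
At r₂: circular v_c2 = √(μ/r₂) = 4894 m/s; transfer-apogee v_a = √[μ(2/r₂ − 1/a_t)] = 3836 m/s.
Δv₂ = v_c2 − v_a = 1058 m/s.
Total Δv = Δv₁ + Δv₂ = 2360 m/s = 2.360 km/s.

Δv_total ≈ 2.36 km/s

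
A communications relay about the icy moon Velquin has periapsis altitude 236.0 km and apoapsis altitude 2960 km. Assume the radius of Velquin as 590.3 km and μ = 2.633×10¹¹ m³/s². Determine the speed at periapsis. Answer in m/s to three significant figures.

r_p = 590.3 + 236.0 = 826.30 km = 8.2630×10⁵ m.
r_a = 590.3 + 2960 = 3550.3 km = 3.5503×10⁶ m.
Semi-major axis a = (r_p + r_a)/2 = 2188.3 km = 2.188×10⁶ m.
Vis-viva: v² = μ(2/r − 1/a) = 2.633×10¹¹ × (2.420×10⁻⁶ − 4.570×10⁻⁷) = 5.170×10⁵ m²/s².
v = 719.0 m/s.

v ≈ 719 m/s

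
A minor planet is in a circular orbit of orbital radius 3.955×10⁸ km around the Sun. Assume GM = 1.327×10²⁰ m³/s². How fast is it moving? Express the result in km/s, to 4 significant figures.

r = 3.955×10⁸ km = 3.955×10¹¹ m.
For a circular orbit v = √(μ/r) = √(1.327×10²⁰ / 3.955×10¹¹) = √(3.355×10⁸) = 18320 m/s.
That is 18.32 km/s.

v ≈ 18.32 km/s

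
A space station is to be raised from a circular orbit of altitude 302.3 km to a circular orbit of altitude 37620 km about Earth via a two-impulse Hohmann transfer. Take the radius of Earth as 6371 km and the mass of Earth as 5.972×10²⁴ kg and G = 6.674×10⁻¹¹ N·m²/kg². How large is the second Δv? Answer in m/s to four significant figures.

Δv ≈ 1465 m/s

μ = GM = 6.674×10⁻¹¹ × 5.972×10²⁴ = 3.986×10¹⁴ m³/s².
r₁ = 6371 + 302.3 = 6673.3 km = 6.6733×10⁶ m.
r₂ = 6371 + 37620 = 43991 km = 4.3991×10⁷ m.
Transfer ellipse a_t = (r₁ + r₂)/2 = 2.533×10⁷ m.
At r₁: circular v_c1 = √(μ/r₁) = 7728 m/s; transfer-perigee v_p = √[μ(2/r₁ − 1/a_t)] = 10180 m/s.
At r₂: circular v_c2 = √(μ/r₂) = 3010 m/s; transfer-apogee v_a = √[μ(2/r₂ − 1/a_t)] = 1545 m/s.
Δv₂ = v_c2 − v_a = 1465 m/s.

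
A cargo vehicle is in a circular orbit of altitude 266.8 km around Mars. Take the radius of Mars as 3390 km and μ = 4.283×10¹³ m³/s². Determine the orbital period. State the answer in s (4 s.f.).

r = 3390 + 266.8 = 3656.8 km = 3.6568×10⁶ m.
Kepler's third law: T = 2π√(r³/μ) = 2π√((3.657×10⁶)³ / 4.283×10¹³).
r³/μ = 1.142×10⁶ s², so T = 2π × 1.069×10³ = 6.714×10³ s.

T ≈ 6714 s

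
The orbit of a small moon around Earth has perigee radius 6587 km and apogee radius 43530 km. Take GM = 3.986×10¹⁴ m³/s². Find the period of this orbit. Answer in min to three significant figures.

Semi-major axis a = (r_p + r_a)/2 = (6587.0 + 43530)/2 = 25058 km = 2.506×10⁷ m.
By Kepler's third law T = 2π√(a³/μ) = 2π × 6.283×10³ = 3.948×10⁴ s.
= 657.9 min.

T ≈ 658 min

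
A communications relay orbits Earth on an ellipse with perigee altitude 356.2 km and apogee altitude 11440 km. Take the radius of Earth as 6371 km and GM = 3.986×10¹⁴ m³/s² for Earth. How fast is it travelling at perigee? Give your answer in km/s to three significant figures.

r_p = 6371 + 356.2 = 6727.2 km = 6.7272×10⁶ m.
r_a = 6371 + 11440 = 17811 km = 1.7811×10⁷ m.
Semi-major axis a = (r_p + r_a)/2 = 12269 km = 1.227×10⁷ m.
Vis-viva: v² = μ(2/r − 1/a) = 3.986×10¹⁴ × (2.973×10⁻⁷ − 8.151×10⁻⁸) = 8.602×10⁷ m²/s².
v = 9274 m/s = 9.274 km/s.

v ≈ 9.27 km/s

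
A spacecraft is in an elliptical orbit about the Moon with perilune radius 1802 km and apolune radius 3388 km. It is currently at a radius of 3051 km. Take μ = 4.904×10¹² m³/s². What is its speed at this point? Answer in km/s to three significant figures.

Semi-major axis a = (r_p + r_a)/2 = 2595.0 km = 2.595×10⁶ m.
Vis-viva: v² = μ(2/r − 1/a) = 4.904×10¹² × (6.555×10⁻⁷ − 3.854×10⁻⁷) = 1.325×10⁶ m²/s².
v = 1151 m/s = 1.151 km/s.

v ≈ 1.15 km/s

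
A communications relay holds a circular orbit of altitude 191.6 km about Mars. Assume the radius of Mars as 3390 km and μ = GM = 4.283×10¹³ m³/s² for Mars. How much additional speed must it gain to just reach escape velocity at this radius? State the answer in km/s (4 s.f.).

Δv ≈ 1.432 km/s

r = 3390 + 191.6 = 3581.6 km = 3.5816×10⁶ m.
Circular speed v_c = √(μ/r) = 3458 m/s.
Escape speed v_esc = √(2μ/r) = √2 × v_c = 4890 m/s.
Δv = v_esc − v_c = 1432 m/s = 1.432 km/s.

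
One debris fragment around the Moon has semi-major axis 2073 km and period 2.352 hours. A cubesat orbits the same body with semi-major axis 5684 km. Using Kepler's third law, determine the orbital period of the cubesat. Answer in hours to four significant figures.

T₂ ≈ 10.68 hours

Kepler's third law: T² ∝ a³, so T₂ = T₁ (a₂/a₁)^(3/2).
a₂/a₁ = 2.742, (a₂/a₁)^(3/2) = 4.540.
T₂ = 2.352 × 4.540 = 10.68 hours.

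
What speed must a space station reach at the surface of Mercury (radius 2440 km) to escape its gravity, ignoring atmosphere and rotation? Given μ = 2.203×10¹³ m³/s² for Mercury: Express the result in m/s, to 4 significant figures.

r = R = 2.440×10⁶ m.
Escape speed v_esc = √(2μ/r) = √(2 × 2.203×10¹³ / 2.440×10⁶) = √(1.806×10⁷) = 4249 m/s.

v_esc ≈ 4249 m/s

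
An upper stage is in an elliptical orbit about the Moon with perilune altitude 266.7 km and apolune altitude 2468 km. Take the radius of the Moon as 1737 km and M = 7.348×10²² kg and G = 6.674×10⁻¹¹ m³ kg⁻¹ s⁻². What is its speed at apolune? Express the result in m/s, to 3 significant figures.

v ≈ 868 m/s

μ = GM = 6.674×10⁻¹¹ × 7.348×10²² = 4.904×10¹² m³/s².
r_p = 1737 + 266.7 = 2003.7 km = 2.0037×10⁶ m.
r_a = 1737 + 2468 = 4205.0 km = 4.2050×10⁶ m.
Semi-major axis a = (r_p + r_a)/2 = 3104.3 km = 3.104×10⁶ m.
Vis-viva: v² = μ(2/r − 1/a) = 4.904×10¹² × (4.756×10⁻⁷ − 3.221×10⁻⁷) = 7.528×10⁵ m²/s².
v = 867.6 m/s.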